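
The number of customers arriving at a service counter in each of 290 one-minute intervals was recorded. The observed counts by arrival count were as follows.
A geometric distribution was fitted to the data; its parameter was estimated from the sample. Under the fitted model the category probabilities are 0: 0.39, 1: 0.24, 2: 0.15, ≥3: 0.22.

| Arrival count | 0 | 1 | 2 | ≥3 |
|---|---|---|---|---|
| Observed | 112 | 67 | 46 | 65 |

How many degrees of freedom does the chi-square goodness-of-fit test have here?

There are k = 4 categories and 1 parameter estimated from the data, so df = 4 − 1 − 1 = 2.

2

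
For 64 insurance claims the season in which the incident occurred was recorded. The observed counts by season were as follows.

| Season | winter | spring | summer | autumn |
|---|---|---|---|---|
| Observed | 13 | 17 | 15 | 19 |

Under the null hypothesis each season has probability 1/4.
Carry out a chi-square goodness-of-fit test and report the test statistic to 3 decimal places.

Under H₀ each category has probability 1/4, so each expected count is 64/4 = 16.
winter: (13 − 16)²/16 = 9/16 = 0.5625
spring: (17 − 16)²/16 = 1/16 = 0.0625
summer: (15 − 16)²/16 = 1/16 = 0.0625
autumn: (19 − 16)²/16 = 9/16 = 0.5625
Sum = 1.250

1.250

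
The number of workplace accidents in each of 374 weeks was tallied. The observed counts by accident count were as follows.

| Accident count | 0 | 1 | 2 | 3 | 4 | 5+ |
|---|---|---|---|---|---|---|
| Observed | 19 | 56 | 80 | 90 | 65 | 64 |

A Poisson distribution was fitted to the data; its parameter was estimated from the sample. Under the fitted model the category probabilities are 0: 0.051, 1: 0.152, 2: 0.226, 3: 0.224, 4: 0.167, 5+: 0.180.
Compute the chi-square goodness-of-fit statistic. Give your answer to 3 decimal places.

Expected counts E_i = n·p_i: 374×0.051 = 19.074, 374×0.152 = 56.848, 374×0.226 = 84.524, 374×0.224 = 83.776, 374×0.167 = 62.458, 374×0.180 = 67.32.
cat         O        E   (O−E)²/E
0          19   19.074     0.0003
1          56   56.848     0.0126
2          80   84.524     0.2421
3          90   83.776     0.4624
4          65   62.458     0.1035
5+         64    67.32     0.1637
Sum = 0.985

0.985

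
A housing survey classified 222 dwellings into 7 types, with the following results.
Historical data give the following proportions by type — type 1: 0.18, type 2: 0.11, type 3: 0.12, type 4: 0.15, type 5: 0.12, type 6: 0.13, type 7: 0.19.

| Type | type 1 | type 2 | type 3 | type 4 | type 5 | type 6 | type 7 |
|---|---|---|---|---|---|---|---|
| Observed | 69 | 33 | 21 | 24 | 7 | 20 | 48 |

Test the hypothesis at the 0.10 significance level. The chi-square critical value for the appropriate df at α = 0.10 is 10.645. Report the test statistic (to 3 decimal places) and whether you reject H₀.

Expected counts E_i = n·p_i: 222×0.18 = 39.96, 222×0.11 = 24.42, 222×0.12 = 26.64, 222×0.15 = 33.3, 222×0.12 = 26.64, 222×0.13 = 28.86, 222×0.19 = 42.18.
cat         O        E   (O−E)²/E
type 1     69    39.96    21.1041
type 2     33    24.42     3.0146
type 3     21    26.64     1.1941
type 4     24     33.3     2.5973
type 5      7    26.64    14.4793
type 6     20    28.86     2.7200
type 7     48    42.18     0.8030
Sum = 45.912
df = 6. Since 45.912 > 10.645, we reject H₀.

45.912; reject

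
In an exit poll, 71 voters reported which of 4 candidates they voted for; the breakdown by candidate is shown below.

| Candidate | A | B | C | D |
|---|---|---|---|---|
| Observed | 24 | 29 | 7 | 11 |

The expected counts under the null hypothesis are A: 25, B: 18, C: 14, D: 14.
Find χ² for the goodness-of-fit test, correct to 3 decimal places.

10.905

A: (24 − 25)²/25 = 1/25 = 0.0400
B: (29 − 18)²/18 = 121/18 = 6.7222
C: (7 − 14)²/14 = 49/14 = 3.5000
D: (11 − 14)²/14 = 9/14 = 0.6429
Sum = 10.905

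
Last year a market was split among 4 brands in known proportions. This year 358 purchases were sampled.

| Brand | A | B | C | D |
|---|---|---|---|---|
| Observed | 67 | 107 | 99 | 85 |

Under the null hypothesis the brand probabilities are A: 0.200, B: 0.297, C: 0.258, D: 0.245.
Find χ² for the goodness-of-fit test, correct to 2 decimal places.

Expected counts E_i = n·p_i: 358×0.200 = 71.6, 358×0.297 = 106.326, 358×0.258 = 92.364, 358×0.245 = 87.71.
A: (67 − 71.6)²/71.6 = 21.16/71.6 = 0.296
B: (107 − 106.326)²/106.326 = 0.454276/106.326 = 0.004
C: (99 − 92.364)²/92.364 = 44.036496/92.364 = 0.477
D: (85 − 87.71)²/87.71 = 7.3441/87.71 = 0.084
Sum = 0.86

0.86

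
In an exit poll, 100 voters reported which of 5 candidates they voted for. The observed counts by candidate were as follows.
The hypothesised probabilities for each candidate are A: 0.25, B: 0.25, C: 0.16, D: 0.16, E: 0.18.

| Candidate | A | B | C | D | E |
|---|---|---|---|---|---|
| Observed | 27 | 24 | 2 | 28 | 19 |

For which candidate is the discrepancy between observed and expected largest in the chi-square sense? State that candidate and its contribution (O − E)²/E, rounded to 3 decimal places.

C, 12.250

Expected counts E_i = n·p_i: 100×0.25 = 25, 100×0.25 = 25, 100×0.16 = 16, 100×0.16 = 16, 100×0.18 = 18.
cat         O        E   (O−E)²/E
A          27       25     0.1600
B          24       25     0.0400
C           2       16    12.2500
D          28       16     9.0000
E          19       18     0.0556
The largest term is for C: 12.250.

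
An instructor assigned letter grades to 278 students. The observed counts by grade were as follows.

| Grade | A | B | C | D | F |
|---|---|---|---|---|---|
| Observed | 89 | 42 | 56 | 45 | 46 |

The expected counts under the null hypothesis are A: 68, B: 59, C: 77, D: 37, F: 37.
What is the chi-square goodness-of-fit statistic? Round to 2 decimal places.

21.03

A: (89 − 68)²/68 = 441/68 = 6.485
B: (42 − 59)²/59 = 289/59 = 4.898
C: (56 − 77)²/77 = 441/77 = 5.727
D: (45 − 37)²/37 = 64/37 = 1.730
F: (46 − 37)²/37 = 81/37 = 2.189
Sum = 21.03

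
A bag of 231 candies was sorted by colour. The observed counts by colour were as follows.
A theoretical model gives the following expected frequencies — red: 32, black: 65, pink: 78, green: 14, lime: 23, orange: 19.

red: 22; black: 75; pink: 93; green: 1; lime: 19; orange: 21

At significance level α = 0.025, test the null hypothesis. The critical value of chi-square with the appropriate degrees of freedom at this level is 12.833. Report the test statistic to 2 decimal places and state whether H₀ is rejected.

20.53; reject

χ² = (22−32)²/32 + (75−65)²/65 + (93−78)²/78 + (1−14)²/14 + (19−23)²/23 + (21−19)²/19
   = 3.125 + 1.538 + 2.885 + 12.071 + 0.696 + 0.211
Sum = 20.53
df = 5. Since 20.53 > 12.833, we reject H₀.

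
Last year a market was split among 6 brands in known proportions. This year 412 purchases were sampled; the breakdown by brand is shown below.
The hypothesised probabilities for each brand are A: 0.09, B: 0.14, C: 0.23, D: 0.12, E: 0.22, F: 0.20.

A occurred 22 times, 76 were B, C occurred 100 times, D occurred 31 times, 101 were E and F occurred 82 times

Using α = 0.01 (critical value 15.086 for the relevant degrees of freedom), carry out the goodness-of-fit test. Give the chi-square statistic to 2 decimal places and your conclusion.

20.31; reject

Expected counts E_i = n·p_i: 412×0.09 = 37.08, 412×0.14 = 57.68, 412×0.23 = 94.76, 412×0.12 = 49.44, 412×0.22 = 90.64, 412×0.20 = 82.4.
A: (22 − 37.08)²/37.08 = 227.4064/37.08 = 6.133
B: (76 − 57.68)²/57.68 = 335.6224/57.68 = 5.819
C: (100 − 94.76)²/94.76 = 27.4576/94.76 = 0.290
D: (31 − 49.44)²/49.44 = 340.0336/49.44 = 6.878
E: (101 − 90.64)²/90.64 = 107.3296/90.64 = 1.184
F: (82 − 82.4)²/82.4 = 0.16/82.4 = 0.002
Sum = 20.31
df = 5. Since 20.31 > 15.086, we reject H₀.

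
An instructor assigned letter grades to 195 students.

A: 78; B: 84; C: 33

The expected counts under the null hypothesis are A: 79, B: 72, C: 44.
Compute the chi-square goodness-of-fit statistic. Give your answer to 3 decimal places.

χ² = (78−79)²/79 + (84−72)²/72 + (33−44)²/44
   = 0.0127 + 2.0000 + 2.7500
Sum = 4.763

4.763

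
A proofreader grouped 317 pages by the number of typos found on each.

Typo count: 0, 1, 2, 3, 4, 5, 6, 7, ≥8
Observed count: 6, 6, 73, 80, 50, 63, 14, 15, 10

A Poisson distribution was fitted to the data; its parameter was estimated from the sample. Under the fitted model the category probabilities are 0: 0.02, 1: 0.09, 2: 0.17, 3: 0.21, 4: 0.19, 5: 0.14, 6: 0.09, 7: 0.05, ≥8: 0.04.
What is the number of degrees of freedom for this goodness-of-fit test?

7

There are k = 9 categories and 1 parameter estimated from the data, so df = 9 − 1 − 1 = 7.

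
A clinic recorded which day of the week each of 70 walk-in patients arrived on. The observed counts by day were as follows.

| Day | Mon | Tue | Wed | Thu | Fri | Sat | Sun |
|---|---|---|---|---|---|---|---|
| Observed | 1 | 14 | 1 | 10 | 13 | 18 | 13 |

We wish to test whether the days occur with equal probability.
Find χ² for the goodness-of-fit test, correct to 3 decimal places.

26.000

Expected count for each of the 7 categories: 70/7 = 10.
Mon: (1 − 10)²/10 = 81/10 = 8.1000
Tue: (14 − 10)²/10 = 16/10 = 1.6000
Wed: (1 − 10)²/10 = 81/10 = 8.1000
Thu: (10 − 10)²/10 = 0/10 = 0.0000
Fri: (13 − 10)²/10 = 9/10 = 0.9000
Sat: (18 − 10)²/10 = 64/10 = 6.4000
Sun: (13 − 10)²/10 = 9/10 = 0.9000
Sum = 26.000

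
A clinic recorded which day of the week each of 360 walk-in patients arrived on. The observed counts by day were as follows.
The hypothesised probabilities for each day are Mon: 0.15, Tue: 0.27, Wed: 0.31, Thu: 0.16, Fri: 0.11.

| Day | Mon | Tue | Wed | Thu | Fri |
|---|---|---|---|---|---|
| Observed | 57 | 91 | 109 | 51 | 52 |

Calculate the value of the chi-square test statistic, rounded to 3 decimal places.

Expected counts E_i = n·p_i: 360×0.15 = 54, 360×0.27 = 97.2, 360×0.31 = 111.6, 360×0.16 = 57.6, 360×0.11 = 39.6.
χ² = (57−54)²/54 + (91−97.2)²/97.2 + (109−111.6)²/111.6 + (51−57.6)²/57.6 + (52−39.6)²/39.6
   = 0.1667 + 0.3955 + 0.0606 + 0.7563 + 3.8828
Sum = 5.262

5.262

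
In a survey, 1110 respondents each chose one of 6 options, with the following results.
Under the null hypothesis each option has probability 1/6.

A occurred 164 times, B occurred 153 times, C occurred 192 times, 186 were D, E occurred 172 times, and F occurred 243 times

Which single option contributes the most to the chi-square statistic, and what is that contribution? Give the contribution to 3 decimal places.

F, 18.184

Expected count for each of the 6 categories: 1110/6 = 185.
A: (164 − 185)²/185 = 441/185 = 2.3838
B: (153 − 185)²/185 = 1024/185 = 5.5351
C: (192 − 185)²/185 = 49/185 = 0.2649
D: (186 − 185)²/185 = 1/185 = 0.0054
E: (172 − 185)²/185 = 169/185 = 0.9135
F: (243 − 185)²/185 = 3364/185 = 18.1838
The largest term is for F: 18.184.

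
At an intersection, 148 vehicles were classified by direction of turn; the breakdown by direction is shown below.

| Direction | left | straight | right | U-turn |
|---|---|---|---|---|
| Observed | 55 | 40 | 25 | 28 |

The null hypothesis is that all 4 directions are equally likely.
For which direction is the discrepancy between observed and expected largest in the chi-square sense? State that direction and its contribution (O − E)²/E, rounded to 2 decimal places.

left, 8.76

Expected count for each of the 4 categories: 148/4 = 37.
χ² = (55−37)²/37 + (40−37)²/37 + (25−37)²/37 + (28−37)²/37
   = 8.757 + 0.243 + 3.892 + 2.189
The largest term is for left: 8.76.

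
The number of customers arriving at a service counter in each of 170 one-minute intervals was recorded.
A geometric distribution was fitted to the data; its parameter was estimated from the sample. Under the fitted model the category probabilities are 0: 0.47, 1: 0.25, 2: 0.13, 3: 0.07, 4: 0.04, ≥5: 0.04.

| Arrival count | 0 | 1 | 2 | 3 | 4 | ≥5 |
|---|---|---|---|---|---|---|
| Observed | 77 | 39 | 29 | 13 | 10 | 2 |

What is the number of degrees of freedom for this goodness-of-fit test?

4

There are k = 6 categories and 1 parameter estimated from the data, so df = 6 − 1 − 1 = 4.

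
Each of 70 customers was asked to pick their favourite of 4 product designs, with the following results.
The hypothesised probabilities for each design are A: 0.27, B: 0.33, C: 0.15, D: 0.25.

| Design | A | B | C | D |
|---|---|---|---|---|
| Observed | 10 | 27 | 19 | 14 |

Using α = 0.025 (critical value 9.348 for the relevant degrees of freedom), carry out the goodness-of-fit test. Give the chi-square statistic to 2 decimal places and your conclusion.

Expected counts E_i = n·p_i: 70×0.27 = 18.9, 70×0.33 = 23.1, 70×0.15 = 10.5, 70×0.25 = 17.5.
χ² = (10−18.9)²/18.9 + (27−23.1)²/23.1 + (19−10.5)²/10.5 + (14−17.5)²/17.5
   = 4.191 + 0.658 + 6.881 + 0.700
Sum = 12.43
df = 3. Since 12.43 > 9.348, we reject H₀.

12.43; reject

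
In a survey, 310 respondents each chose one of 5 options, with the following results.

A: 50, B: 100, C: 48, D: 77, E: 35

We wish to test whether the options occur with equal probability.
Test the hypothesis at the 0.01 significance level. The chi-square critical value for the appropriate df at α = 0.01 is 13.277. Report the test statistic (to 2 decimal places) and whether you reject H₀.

44.16; reject

Under H₀ each category has probability 1/5, so each expected count is 310/5 = 62.
A: (50 − 62)²/62 = 144/62 = 2.323
B: (100 − 62)²/62 = 1444/62 = 23.290
C: (48 − 62)²/62 = 196/62 = 3.161
D: (77 − 62)²/62 = 225/62 = 3.629
E: (35 − 62)²/62 = 729/62 = 11.758
Sum = 44.16
df = 4. Since 44.16 > 13.277, we reject H₀.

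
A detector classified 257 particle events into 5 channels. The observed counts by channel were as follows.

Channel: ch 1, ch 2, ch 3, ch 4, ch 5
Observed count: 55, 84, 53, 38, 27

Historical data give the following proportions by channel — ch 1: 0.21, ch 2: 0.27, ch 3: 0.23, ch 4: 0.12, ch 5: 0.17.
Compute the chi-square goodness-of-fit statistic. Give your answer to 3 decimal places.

11.765

Expected counts E_i = n·p_i: 257×0.21 = 53.97, 257×0.27 = 69.39, 257×0.23 = 59.11, 257×0.12 = 30.84, 257×0.17 = 43.69.
cat         O        E   (O−E)²/E
ch 1       55    53.97     0.0197
ch 2       84    69.39     3.0761
ch 3       53    59.11     0.6316
ch 4       38    30.84     1.6623
ch 5       27    43.69     6.3757
Sum = 11.765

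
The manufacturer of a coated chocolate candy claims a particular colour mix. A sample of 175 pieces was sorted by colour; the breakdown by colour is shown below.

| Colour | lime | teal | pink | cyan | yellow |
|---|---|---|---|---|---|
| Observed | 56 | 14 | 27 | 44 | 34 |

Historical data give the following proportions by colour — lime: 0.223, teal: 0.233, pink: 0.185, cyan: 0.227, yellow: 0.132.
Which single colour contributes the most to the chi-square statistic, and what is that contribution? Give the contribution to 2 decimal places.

Expected counts E_i = n·p_i: 175×0.223 = 39.025, 175×0.233 = 40.775, 175×0.185 = 32.375, 175×0.227 = 39.725, 175×0.132 = 23.1.
χ² = (56−39.025)²/39.025 + (14−40.775)²/40.775 + (27−32.375)²/32.375 + (44−39.725)²/39.725 + (34−23.1)²/23.1
   = 7.384 + 17.582 + 0.892 + 0.460 + 5.143
The largest term is for teal: 17.58.

teal, 17.58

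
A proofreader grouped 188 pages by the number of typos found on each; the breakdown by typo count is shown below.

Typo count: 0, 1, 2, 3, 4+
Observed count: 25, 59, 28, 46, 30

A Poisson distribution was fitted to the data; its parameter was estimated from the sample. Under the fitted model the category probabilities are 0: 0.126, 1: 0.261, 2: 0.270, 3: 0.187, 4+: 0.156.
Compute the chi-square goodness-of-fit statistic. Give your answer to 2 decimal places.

Expected counts E_i = n·p_i: 188×0.126 = 23.688, 188×0.261 = 49.068, 188×0.270 = 50.76, 188×0.187 = 35.156, 188×0.156 = 29.328.
0: (25 − 23.688)²/23.688 = 1.721344/23.688 = 0.073
1: (59 − 49.068)²/49.068 = 98.644624/49.068 = 2.010
2: (28 − 50.76)²/50.76 = 518.0176/50.76 = 10.205
3: (46 − 35.156)²/35.156 = 117.592336/35.156 = 3.345
4+: (30 − 29.328)²/29.328 = 0.451584/29.328 = 0.015
Sum = 15.65

15.65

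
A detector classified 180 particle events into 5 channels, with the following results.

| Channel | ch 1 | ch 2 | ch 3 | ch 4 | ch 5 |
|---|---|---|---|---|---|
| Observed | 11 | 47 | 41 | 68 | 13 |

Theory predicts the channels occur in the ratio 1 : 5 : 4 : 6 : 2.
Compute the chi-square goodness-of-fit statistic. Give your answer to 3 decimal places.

Ratio total = 18. Expected counts: 180×1/18 = 10, 180×5/18 = 50, 180×4/18 = 40, 180×6/18 = 60, 180×2/18 = 20.
χ² = (11−10)²/10 + (47−50)²/50 + (41−40)²/40 + (68−60)²/60 + (13−20)²/20
   = 0.1000 + 0.1800 + 0.0250 + 1.0667 + 2.4500
Sum = 3.822

3.822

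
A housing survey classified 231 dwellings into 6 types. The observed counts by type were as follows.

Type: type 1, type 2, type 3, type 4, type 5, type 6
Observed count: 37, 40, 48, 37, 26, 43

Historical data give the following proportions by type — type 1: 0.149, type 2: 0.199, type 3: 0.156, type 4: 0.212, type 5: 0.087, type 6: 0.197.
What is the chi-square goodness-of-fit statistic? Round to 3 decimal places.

Expected counts E_i = n·p_i: 231×0.149 = 34.419, 231×0.199 = 45.969, 231×0.156 = 36.036, 231×0.212 = 48.972, 231×0.087 = 20.097, 231×0.197 = 45.507.
type 1: (37 − 34.419)²/34.419 = 6.661561/34.419 = 0.1935
type 2: (40 − 45.969)²/45.969 = 35.628961/45.969 = 0.7751
type 3: (48 − 36.036)²/36.036 = 143.137296/36.036 = 3.9721
type 4: (37 − 48.972)²/48.972 = 143.328784/48.972 = 2.9267
type 5: (26 − 20.097)²/20.097 = 34.845409/20.097 = 1.7339
type 6: (43 − 45.507)²/45.507 = 6.285049/45.507 = 0.1381
Sum = 9.739

9.739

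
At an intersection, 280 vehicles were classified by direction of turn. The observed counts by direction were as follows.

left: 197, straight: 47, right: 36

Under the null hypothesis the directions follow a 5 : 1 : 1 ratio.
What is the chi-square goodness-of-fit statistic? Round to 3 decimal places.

1.670

Ratio total = 7. Expected counts: 280×5/7 = 200, 280×1/7 = 40, 280×1/7 = 40.
χ² = (197−200)²/200 + (47−40)²/40 + (36−40)²/40
   = 0.0450 + 1.2250 + 0.4000
Sum = 1.670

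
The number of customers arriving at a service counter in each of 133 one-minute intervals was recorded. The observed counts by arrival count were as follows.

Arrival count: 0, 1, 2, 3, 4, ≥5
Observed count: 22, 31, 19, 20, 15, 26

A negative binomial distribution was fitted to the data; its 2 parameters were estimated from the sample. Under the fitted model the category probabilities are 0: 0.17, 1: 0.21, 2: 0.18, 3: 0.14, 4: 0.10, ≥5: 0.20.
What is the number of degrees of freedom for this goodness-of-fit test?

3

There are k = 6 categories and 2 parameters estimated from the data, so df = 6 − 1 − 2 = 3.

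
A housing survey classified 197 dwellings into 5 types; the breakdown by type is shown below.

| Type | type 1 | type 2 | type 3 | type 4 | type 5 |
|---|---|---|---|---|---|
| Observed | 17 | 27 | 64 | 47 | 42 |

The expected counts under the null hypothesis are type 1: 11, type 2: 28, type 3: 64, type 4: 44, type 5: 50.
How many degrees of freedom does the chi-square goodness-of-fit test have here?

There are k = 5 categories and no parameters were estimated from the data, so df = 5 − 1 = 4.

4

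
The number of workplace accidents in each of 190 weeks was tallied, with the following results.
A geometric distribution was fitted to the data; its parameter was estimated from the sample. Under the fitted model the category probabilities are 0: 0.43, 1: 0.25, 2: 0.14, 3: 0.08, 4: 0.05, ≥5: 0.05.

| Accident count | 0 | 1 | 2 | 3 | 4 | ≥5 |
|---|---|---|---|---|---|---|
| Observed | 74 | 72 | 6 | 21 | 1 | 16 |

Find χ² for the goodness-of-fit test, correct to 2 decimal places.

Expected counts E_i = n·p_i: 190×0.43 = 81.7, 190×0.25 = 47.5, 190×0.14 = 26.6, 190×0.08 = 15.2, 190×0.05 = 9.5, 190×0.05 = 9.5.
0: (74 − 81.7)²/81.7 = 59.29/81.7 = 0.726
1: (72 − 47.5)²/47.5 = 600.25/47.5 = 12.637
2: (6 − 26.6)²/26.6 = 424.36/26.6 = 15.953
3: (21 − 15.2)²/15.2 = 33.64/15.2 = 2.213
4: (1 − 9.5)²/9.5 = 72.25/9.5 = 7.605
≥5: (16 − 9.5)²/9.5 = 42.25/9.5 = 4.447
Sum = 43.58

43.58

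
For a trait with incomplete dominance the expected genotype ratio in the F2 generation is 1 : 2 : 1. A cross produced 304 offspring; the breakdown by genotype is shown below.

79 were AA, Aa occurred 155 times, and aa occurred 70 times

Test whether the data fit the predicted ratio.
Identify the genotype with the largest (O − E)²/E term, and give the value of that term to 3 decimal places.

aa, 0.474

Ratio total = 4. Expected counts: 304×1/4 = 76, 304×2/4 = 152, 304×1/4 = 76.
cat         O        E   (O−E)²/E
AA         79       76     0.1184
Aa        155      152     0.0592
aa         70       76     0.4737
The largest term is for aa: 0.474.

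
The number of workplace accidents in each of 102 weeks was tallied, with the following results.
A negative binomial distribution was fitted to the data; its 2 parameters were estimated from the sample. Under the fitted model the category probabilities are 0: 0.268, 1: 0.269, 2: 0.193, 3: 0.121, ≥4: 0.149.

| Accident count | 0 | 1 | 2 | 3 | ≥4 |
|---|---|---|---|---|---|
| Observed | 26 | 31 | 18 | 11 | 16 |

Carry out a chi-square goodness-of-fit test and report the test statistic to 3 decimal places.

0.860

Expected counts E_i = n·p_i: 102×0.268 = 27.336, 102×0.269 = 27.438, 102×0.193 = 19.686, 102×0.121 = 12.342, 102×0.149 = 15.198.
cat         O        E   (O−E)²/E
0          26   27.336     0.0653
1          31   27.438     0.4624
2          18   19.686     0.1444
3          11   12.342     0.1459
≥4         16   15.198     0.0423
Sum = 0.860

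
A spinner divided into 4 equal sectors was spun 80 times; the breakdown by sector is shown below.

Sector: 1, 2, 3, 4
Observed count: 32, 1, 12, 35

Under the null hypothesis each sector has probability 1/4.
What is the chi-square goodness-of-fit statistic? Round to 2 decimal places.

Under H₀ each category has probability 1/4, so each expected count is 80/4 = 20.
χ² = (32−20)²/20 + (1−20)²/20 + (12−20)²/20 + (35−20)²/20
   = 7.200 + 18.050 + 3.200 + 11.250
Sum = 39.70

39.70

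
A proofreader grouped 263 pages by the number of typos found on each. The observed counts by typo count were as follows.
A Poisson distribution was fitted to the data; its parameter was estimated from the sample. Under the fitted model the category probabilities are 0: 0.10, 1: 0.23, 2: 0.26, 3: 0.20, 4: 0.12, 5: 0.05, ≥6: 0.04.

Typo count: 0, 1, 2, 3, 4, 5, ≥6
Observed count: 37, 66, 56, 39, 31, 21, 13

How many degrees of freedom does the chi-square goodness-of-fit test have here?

5

There are k = 7 categories and 1 parameter estimated from the data, so df = 7 − 1 − 1 = 5.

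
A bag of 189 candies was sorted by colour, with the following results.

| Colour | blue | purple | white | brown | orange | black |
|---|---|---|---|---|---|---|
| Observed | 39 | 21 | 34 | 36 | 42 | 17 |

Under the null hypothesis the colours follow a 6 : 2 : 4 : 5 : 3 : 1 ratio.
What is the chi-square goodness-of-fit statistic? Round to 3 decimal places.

22.022

Ratio total = 21. Expected counts: 189×6/21 = 54, 189×2/21 = 18, 189×4/21 = 36, 189×5/21 = 45, 189×3/21 = 27, 189×1/21 = 9.
cat         O        E   (O−E)²/E
blue       39       54     4.1667
purple     21       18     0.5000
white      34       36     0.1111
brown      36       45     1.8000
orange     42       27     8.3333
black      17        9     7.1111
Sum = 22.022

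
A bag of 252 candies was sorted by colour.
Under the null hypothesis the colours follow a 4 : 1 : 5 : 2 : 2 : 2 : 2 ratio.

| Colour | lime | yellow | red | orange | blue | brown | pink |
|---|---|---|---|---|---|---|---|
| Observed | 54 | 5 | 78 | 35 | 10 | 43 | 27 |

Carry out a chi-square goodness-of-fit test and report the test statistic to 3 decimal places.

28.164

Ratio total = 18. Expected counts: 252×4/18 = 56, 252×1/18 = 14, 252×5/18 = 70, 252×2/18 = 28, 252×2/18 = 28, 252×2/18 = 28, 252×2/18 = 28.
cat         O        E   (O−E)²/E
lime       54       56     0.0714
yellow      5       14     5.7857
red        78       70     0.9143
orange     35       28     1.7500
blue       10       28    11.5714
brown      43       28     8.0357
pink       27       28     0.0357
Sum = 28.164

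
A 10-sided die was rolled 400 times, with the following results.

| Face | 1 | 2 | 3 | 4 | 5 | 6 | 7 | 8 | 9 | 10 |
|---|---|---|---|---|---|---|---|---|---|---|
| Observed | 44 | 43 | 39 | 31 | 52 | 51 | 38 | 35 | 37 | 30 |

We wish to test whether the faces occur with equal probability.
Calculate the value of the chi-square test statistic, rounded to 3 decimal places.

12.750

Under H₀ each category has probability 1/10, so each expected count is 400/10 = 40.
cat         O        E   (O−E)²/E
1          44       40     0.4000
2          43       40     0.2250
3          39       40     0.0250
4          31       40     2.0250
5          52       40     3.6000
6          51       40     3.0250
7          38       40     0.1000
8          35       40     0.6250
9          37       40     0.2250
10         30       40     2.5000
Sum = 12.750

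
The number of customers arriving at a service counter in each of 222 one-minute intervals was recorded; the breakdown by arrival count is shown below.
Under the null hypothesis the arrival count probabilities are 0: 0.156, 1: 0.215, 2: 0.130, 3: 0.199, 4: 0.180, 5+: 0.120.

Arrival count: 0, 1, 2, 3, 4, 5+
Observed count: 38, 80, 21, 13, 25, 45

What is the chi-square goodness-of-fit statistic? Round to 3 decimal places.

Expected counts E_i = n·p_i: 222×0.156 = 34.632, 222×0.215 = 47.73, 222×0.130 = 28.86, 222×0.199 = 44.178, 222×0.180 = 39.96, 222×0.120 = 26.64.
0: (38 − 34.632)²/34.632 = 11.343424/34.632 = 0.3275
1: (80 − 47.73)²/47.73 = 1041.3529/47.73 = 21.8176
2: (21 − 28.86)²/28.86 = 61.7796/28.86 = 2.1407
3: (13 − 44.178)²/44.178 = 972.067684/44.178 = 22.0034
4: (25 − 39.96)²/39.96 = 223.8016/39.96 = 5.6006
5+: (45 − 26.64)²/26.64 = 337.0896/26.64 = 12.6535
Sum = 64.543

64.543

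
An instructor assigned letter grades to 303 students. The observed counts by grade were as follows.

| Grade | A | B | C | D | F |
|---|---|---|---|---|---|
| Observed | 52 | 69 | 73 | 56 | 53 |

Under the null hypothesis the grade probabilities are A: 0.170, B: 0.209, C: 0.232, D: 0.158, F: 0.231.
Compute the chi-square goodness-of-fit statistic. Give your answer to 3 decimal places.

Expected counts E_i = n·p_i: 303×0.170 = 51.51, 303×0.209 = 63.327, 303×0.232 = 70.296, 303×0.158 = 47.874, 303×0.231 = 69.993.
cat         O        E   (O−E)²/E
A          52    51.51     0.0047
B          69   63.327     0.5082
C          73   70.296     0.1040
D          56   47.874     1.3793
F          53   69.993     4.1256
Sum = 6.122

6.122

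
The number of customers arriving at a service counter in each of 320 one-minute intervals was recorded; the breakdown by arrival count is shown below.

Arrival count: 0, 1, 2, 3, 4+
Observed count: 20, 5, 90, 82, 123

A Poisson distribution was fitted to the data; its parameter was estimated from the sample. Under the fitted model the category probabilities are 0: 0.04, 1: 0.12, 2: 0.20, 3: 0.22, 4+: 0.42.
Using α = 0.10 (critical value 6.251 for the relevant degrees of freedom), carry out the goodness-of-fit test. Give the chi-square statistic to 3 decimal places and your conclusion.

Expected counts E_i = n·p_i: 320×0.04 = 12.8, 320×0.12 = 38.4, 320×0.20 = 64, 320×0.22 = 70.4, 320×0.42 = 134.4.
χ² = (20−12.8)²/12.8 + (5−38.4)²/38.4 + (90−64)²/64 + (82−70.4)²/70.4 + (123−134.4)²/134.4
   = 4.0500 + 29.0510 + 10.5625 + 1.9114 + 0.9670
Sum = 46.542
df = 3. Since 46.542 > 6.251, we reject H₀.

46.542; reject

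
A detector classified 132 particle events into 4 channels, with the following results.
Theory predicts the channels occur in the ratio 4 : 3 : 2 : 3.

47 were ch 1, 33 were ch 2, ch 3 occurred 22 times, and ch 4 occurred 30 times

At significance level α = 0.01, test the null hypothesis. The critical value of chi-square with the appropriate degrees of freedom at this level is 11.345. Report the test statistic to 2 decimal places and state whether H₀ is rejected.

0.48; do not reject

Ratio total = 12. Expected counts: 132×4/12 = 44, 132×3/12 = 33, 132×2/12 = 22, 132×3/12 = 33.
cat         O        E   (O−E)²/E
ch 1       47       44      0.205
ch 2       33       33      0.000
ch 3       22       22      0.000
ch 4       30       33      0.273
Sum = 0.48
df = 3. Since 0.48 < 11.345, we do not reject H₀.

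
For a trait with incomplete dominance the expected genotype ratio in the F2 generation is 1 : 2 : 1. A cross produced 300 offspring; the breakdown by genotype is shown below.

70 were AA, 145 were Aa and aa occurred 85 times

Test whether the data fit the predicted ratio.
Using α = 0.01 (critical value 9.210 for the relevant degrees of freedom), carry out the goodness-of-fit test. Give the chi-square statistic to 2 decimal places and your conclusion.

Ratio total = 4. Expected counts: 300×1/4 = 75, 300×2/4 = 150, 300×1/4 = 75.
cat         O        E   (O−E)²/E
AA         70       75      0.333
Aa        145      150      0.167
aa         85       75      1.333
Sum = 1.83
df = 2. Since 1.83 < 9.210, we do not reject H₀.

1.83; do not reject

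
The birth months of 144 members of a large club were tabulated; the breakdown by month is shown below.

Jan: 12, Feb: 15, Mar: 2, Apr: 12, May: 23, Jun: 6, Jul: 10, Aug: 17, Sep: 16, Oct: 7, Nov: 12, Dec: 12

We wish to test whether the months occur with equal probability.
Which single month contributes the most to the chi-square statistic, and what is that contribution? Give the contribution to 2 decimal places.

May, 10.08

Under H₀ each category has probability 1/12, so each expected count is 144/12 = 12.
Jan: (12 − 12)²/12 = 0/12 = 0.000
Feb: (15 − 12)²/12 = 9/12 = 0.750
Mar: (2 − 12)²/12 = 100/12 = 8.333
Apr: (12 − 12)²/12 = 0/12 = 0.000
May: (23 − 12)²/12 = 121/12 = 10.083
Jun: (6 − 12)²/12 = 36/12 = 3.000
Jul: (10 − 12)²/12 = 4/12 = 0.333
Aug: (17 − 12)²/12 = 25/12 = 2.083
Sep: (16 − 12)²/12 = 16/12 = 1.333
Oct: (7 − 12)²/12 = 25/12 = 2.083
Nov: (12 − 12)²/12 = 0/12 = 0.000
Dec: (12 − 12)²/12 = 0/12 = 0.000
The largest term is for May: 10.08.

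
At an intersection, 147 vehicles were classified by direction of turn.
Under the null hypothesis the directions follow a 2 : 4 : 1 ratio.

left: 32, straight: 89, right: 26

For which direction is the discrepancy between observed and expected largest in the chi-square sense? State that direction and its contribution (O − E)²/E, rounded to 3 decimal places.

Ratio total = 7. Expected counts: 147×2/7 = 42, 147×4/7 = 84, 147×1/7 = 21.
χ² = (32−42)²/42 + (89−84)²/84 + (26−21)²/21
   = 2.3810 + 0.2976 + 1.1905
The largest term is for left: 2.381.

left, 2.381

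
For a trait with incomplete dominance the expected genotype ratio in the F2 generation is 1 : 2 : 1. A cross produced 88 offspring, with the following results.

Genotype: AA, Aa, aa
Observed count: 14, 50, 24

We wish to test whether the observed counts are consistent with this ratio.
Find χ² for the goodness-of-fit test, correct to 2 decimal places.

3.91

Ratio total = 4. Expected counts: 88×1/4 = 22, 88×2/4 = 44, 88×1/4 = 22.
cat         O        E   (O−E)²/E
AA         14       22      2.909
Aa         50       44      0.818
aa         24       22      0.182
Sum = 3.91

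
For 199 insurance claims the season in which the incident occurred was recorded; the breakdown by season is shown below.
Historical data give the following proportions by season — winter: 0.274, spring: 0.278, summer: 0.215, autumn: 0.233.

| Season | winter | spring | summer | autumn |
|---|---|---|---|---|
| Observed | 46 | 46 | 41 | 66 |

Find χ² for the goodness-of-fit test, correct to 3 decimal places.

11.292

Expected counts E_i = n·p_i: 199×0.274 = 54.526, 199×0.278 = 55.322, 199×0.215 = 42.785, 199×0.233 = 46.367.
winter: (46 − 54.526)²/54.526 = 72.692676/54.526 = 1.3332
spring: (46 − 55.322)²/55.322 = 86.899684/55.322 = 1.5708
summer: (41 − 42.785)²/42.785 = 3.186225/42.785 = 0.0745
autumn: (66 − 46.367)²/46.367 = 385.454689/46.367 = 8.3131
Sum = 11.292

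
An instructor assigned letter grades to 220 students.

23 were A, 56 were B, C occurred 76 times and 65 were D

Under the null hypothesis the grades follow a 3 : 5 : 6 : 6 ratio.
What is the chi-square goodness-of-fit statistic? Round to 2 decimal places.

Ratio total = 20. Expected counts: 220×3/20 = 33, 220×5/20 = 55, 220×6/20 = 66, 220×6/20 = 66.
cat         O        E   (O−E)²/E
A          23       33      3.030
B          56       55      0.018
C          76       66      1.515
D          65       66      0.015
Sum = 4.58

4.58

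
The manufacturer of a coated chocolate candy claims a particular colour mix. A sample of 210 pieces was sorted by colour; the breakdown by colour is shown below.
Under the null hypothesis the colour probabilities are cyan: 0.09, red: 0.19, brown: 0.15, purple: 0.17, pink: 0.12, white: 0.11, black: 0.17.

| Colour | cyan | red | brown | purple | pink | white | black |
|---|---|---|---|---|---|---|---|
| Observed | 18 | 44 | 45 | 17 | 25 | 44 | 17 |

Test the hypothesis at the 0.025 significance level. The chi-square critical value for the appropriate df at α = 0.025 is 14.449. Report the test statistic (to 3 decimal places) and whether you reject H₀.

44.751; reject

Expected counts E_i = n·p_i: 210×0.09 = 18.9, 210×0.19 = 39.9, 210×0.15 = 31.5, 210×0.17 = 35.7, 210×0.12 = 25.2, 210×0.11 = 23.1, 210×0.17 = 35.7.
χ² = (18−18.9)²/18.9 + (44−39.9)²/39.9 + (45−31.5)²/31.5 + (17−35.7)²/35.7 + (25−25.2)²/25.2 + (44−23.1)²/23.1 + (17−35.7)²/35.7
   = 0.0429 + 0.4213 + 5.7857 + 9.7952 + 0.0016 + 18.9095 + 9.7952
Sum = 44.751
df = 6. Since 44.751 > 14.449, we reject H₀.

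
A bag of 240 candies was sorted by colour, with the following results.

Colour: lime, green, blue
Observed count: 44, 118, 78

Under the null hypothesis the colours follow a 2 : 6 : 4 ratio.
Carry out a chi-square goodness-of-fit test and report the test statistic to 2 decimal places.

0.48

Ratio total = 12. Expected counts: 240×2/12 = 40, 240×6/12 = 120, 240×4/12 = 80.
cat         O        E   (O−E)²/E
lime       44       40      0.400
green     118      120      0.033
blue       78       80      0.050
Sum = 0.48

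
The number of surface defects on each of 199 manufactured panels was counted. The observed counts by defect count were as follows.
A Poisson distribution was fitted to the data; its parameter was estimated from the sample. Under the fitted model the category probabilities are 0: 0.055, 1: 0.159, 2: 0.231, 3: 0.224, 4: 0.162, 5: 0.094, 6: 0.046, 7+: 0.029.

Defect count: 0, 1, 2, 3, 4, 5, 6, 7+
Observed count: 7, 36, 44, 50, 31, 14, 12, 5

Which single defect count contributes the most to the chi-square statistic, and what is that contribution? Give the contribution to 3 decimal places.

0, 1.422

Expected counts E_i = n·p_i: 199×0.055 = 10.945, 199×0.159 = 31.641, 199×0.231 = 45.969, 199×0.224 = 44.576, 199×0.162 = 32.238, 199×0.094 = 18.706, 199×0.046 = 9.154, 199×0.029 = 5.771.
χ² = (7−10.945)²/10.945 + (36−31.641)²/31.641 + (44−45.969)²/45.969 + (50−44.576)²/44.576 + (31−32.238)²/32.238 + (14−18.706)²/18.706 + (12−9.154)²/9.154 + (5−5.771)²/5.771
   = 1.4219 + 0.6005 + 0.0843 + 0.6600 + 0.0475 + 1.1839 + 0.8848 + 0.1030
The largest term is for 0: 1.422.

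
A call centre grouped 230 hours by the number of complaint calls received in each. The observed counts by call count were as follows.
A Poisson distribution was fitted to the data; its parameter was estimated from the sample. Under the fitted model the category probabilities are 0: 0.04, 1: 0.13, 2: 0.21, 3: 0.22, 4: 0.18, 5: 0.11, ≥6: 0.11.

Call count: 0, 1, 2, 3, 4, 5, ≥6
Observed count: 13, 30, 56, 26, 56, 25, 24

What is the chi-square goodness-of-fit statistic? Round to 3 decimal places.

Expected counts E_i = n·p_i: 230×0.04 = 9.2, 230×0.13 = 29.9, 230×0.21 = 48.3, 230×0.22 = 50.6, 230×0.18 = 41.4, 230×0.11 = 25.3, 230×0.11 = 25.3.
χ² = (13−9.2)²/9.2 + (30−29.9)²/29.9 + (56−48.3)²/48.3 + (26−50.6)²/50.6 + (56−41.4)²/41.4 + (25−25.3)²/25.3 + (24−25.3)²/25.3
   = 1.5696 + 0.0003 + 1.2275 + 11.9597 + 5.1488 + 0.0036 + 0.0668
Sum = 19.976

19.976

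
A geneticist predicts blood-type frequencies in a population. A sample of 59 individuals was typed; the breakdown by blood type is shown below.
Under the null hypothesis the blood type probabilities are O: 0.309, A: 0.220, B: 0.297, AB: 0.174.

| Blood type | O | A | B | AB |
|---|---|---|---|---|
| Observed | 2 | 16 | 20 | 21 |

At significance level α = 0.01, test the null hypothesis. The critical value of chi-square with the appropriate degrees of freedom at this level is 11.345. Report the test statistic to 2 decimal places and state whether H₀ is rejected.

Expected counts E_i = n·p_i: 59×0.309 = 18.231, 59×0.220 = 12.98, 59×0.297 = 17.523, 59×0.174 = 10.266.
χ² = (2−18.231)²/18.231 + (16−12.98)²/12.98 + (20−17.523)²/17.523 + (21−10.266)²/10.266
   = 14.450 + 0.703 + 0.350 + 11.223
Sum = 26.73
df = 3. Since 26.73 > 11.345, we reject H₀.

26.73; reject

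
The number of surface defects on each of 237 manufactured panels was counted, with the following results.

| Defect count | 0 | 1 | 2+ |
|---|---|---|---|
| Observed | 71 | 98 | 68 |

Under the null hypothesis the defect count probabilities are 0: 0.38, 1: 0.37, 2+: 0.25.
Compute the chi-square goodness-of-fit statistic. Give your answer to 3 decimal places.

Expected counts E_i = n·p_i: 237×0.38 = 90.06, 237×0.37 = 87.69, 237×0.25 = 59.25.
χ² = (71−90.06)²/90.06 + (98−87.69)²/87.69 + (68−59.25)²/59.25
   = 4.0338 + 1.2122 + 1.2922
Sum = 6.538

6.538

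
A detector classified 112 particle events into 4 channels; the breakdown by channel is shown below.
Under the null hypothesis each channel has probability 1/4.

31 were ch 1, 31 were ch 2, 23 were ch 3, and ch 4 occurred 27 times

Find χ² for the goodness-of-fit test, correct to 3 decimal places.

1.571

Under H₀ each category has probability 1/4, so each expected count is 112/4 = 28.
χ² = (31−28)²/28 + (31−28)²/28 + (23−28)²/28 + (27−28)²/28
   = 0.3214 + 0.3214 + 0.8929 + 0.0357
Sum = 1.571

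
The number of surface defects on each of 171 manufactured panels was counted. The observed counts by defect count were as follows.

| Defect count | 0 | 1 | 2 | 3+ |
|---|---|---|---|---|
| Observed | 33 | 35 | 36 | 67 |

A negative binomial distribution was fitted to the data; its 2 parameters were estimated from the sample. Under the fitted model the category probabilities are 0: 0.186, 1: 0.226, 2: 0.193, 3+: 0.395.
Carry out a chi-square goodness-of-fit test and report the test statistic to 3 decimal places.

Expected counts E_i = n·p_i: 171×0.186 = 31.806, 171×0.226 = 38.646, 171×0.193 = 33.003, 171×0.395 = 67.545.
χ² = (33−31.806)²/31.806 + (35−38.646)²/38.646 + (36−33.003)²/33.003 + (67−67.545)²/67.545
   = 0.0448 + 0.3440 + 0.2722 + 0.0044
Sum = 0.665

0.665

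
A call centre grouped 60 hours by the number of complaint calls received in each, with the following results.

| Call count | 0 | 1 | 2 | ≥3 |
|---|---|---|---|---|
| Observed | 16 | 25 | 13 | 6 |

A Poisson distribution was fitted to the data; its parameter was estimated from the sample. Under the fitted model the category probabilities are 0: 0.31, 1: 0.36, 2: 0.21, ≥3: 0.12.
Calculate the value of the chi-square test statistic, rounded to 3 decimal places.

1.111

Expected counts E_i = n·p_i: 60×0.31 = 18.6, 60×0.36 = 21.6, 60×0.21 = 12.6, 60×0.12 = 7.2.
cat         O        E   (O−E)²/E
0          16     18.6     0.3634
1          25     21.6     0.5352
2          13     12.6     0.0127
≥3          6      7.2     0.2000
Sum = 1.111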